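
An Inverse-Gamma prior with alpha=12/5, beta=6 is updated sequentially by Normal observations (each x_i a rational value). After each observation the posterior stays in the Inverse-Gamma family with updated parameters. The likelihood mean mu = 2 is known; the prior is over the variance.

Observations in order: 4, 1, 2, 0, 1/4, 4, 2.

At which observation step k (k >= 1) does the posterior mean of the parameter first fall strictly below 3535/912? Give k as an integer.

k = 2

obs 1: x=4 → posterior Inverse-Gamma(29/10, 8)
obs 2: x=1 → posterior Inverse-Gamma(17/5, 17/2)
obs 3: x=2 → posterior Inverse-Gamma(39/10, 17/2)
obs 4: x=0 → posterior Inverse-Gamma(22/5, 21/2)
obs 5: x=1/4 → posterior Inverse-Gamma(49/10, 385/32)
obs 6: x=4 → posterior Inverse-Gamma(27/5, 449/32)
obs 7: x=2 → posterior Inverse-Gamma(59/10, 449/32)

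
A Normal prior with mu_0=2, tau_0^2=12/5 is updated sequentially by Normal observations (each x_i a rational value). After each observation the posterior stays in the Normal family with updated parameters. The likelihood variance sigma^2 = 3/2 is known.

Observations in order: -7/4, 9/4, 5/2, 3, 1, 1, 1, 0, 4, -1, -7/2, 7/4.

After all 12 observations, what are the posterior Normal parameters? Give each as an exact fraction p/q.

obs 1: x=-7/4 → posterior Normal(-4/13, 12/13)
obs 2: x=9/4 → posterior Normal(2/3, 4/7)
obs 3: x=5/2 → posterior Normal(34/29, 12/29)
obs 4: x=3 → posterior Normal(58/37, 12/37)
obs 5: x=1 → posterior Normal(22/15, 4/15)
obs 6: x=1 → posterior Normal(74/53, 12/53)
obs 7: x=1 → posterior Normal(82/61, 12/61)
obs 8: x=0 → posterior Normal(82/69, 4/23)
obs 9: x=4 → posterior Normal(114/77, 12/77)
obs 10: x=-1 → posterior Normal(106/85, 12/85)
obs 11: x=-7/2 → posterior Normal(26/31, 4/31)
obs 12: x=7/4 → posterior Normal(92/101, 12/101)

mu_0=92/101, tau_0^2=12/101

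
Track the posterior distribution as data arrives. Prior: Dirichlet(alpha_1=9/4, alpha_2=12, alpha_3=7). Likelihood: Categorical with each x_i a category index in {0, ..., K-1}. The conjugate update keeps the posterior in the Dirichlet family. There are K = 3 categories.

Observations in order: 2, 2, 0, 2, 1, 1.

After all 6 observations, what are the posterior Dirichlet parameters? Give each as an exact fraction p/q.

alpha_1=13/4, alpha_2=14, alpha_3=10

obs 1: x=2 → posterior Dirichlet(9/4, 12, 8)
obs 2: x=2 → posterior Dirichlet(9/4, 12, 9)
obs 3: x=0 → posterior Dirichlet(13/4, 12, 9)
obs 4: x=2 → posterior Dirichlet(13/4, 12, 10)
obs 5: x=1 → posterior Dirichlet(13/4, 13, 10)
obs 6: x=1 → posterior Dirichlet(13/4, 14, 10)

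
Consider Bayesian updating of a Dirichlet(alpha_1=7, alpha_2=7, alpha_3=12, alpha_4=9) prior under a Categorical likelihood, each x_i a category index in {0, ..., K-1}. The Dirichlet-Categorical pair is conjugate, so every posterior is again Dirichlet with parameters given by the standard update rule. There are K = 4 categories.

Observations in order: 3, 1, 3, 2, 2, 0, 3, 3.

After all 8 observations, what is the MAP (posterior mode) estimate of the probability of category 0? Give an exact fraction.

obs 1: x=3 → posterior Dirichlet(7, 7, 12, 10)
obs 2: x=1 → posterior Dirichlet(7, 8, 12, 10)
obs 3: x=3 → posterior Dirichlet(7, 8, 12, 11)
obs 4: x=2 → posterior Dirichlet(7, 8, 13, 11)
obs 5: x=2 → posterior Dirichlet(7, 8, 14, 11)
obs 6: x=0 → posterior Dirichlet(8, 8, 14, 11)
obs 7: x=3 → posterior Dirichlet(8, 8, 14, 12)
obs 8: x=3 → posterior Dirichlet(8, 8, 14, 13)

7/39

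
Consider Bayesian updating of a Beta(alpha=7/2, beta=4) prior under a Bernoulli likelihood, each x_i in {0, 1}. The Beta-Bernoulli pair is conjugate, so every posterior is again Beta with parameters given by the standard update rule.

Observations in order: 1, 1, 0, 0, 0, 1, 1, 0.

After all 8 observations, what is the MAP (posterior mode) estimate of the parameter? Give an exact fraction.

13/27

obs 1: x=1 → posterior Beta(9/2, 4)
obs 2: x=1 → posterior Beta(11/2, 4)
obs 3: x=0 → posterior Beta(11/2, 5)
obs 4: x=0 → posterior Beta(11/2, 6)
obs 5: x=0 → posterior Beta(11/2, 7)
obs 6: x=1 → posterior Beta(13/2, 7)
obs 7: x=1 → posterior Beta(15/2, 7)
obs 8: x=0 → posterior Beta(15/2, 8)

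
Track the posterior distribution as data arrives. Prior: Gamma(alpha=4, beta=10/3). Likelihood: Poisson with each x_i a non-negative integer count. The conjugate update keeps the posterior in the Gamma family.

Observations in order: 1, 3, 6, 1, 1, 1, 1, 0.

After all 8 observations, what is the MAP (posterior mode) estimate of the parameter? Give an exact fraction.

3/2

obs 1: x=1 → posterior Gamma(5, 13/3)
obs 2: x=3 → posterior Gamma(8, 16/3)
obs 3: x=6 → posterior Gamma(14, 19/3)
obs 4: x=1 → posterior Gamma(15, 22/3)
obs 5: x=1 → posterior Gamma(16, 25/3)
obs 6: x=1 → posterior Gamma(17, 28/3)
obs 7: x=1 → posterior Gamma(18, 31/3)
obs 8: x=0 → posterior Gamma(18, 34/3)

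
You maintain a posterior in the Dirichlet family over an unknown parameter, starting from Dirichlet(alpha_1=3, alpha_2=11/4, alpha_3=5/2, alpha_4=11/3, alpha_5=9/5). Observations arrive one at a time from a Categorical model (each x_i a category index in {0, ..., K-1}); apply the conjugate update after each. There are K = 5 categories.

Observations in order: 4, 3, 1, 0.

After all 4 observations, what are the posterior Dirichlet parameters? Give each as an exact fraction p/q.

alpha_1=4, alpha_2=15/4, alpha_3=5/2, alpha_4=14/3, alpha_5=14/5

obs 1: x=4 → posterior Dirichlet(3, 11/4, 5/2, 11/3, 14/5)
obs 2: x=3 → posterior Dirichlet(3, 11/4, 5/2, 14/3, 14/5)
obs 3: x=1 → posterior Dirichlet(3, 15/4, 5/2, 14/3, 14/5)
obs 4: x=0 → posterior Dirichlet(4, 15/4, 5/2, 14/3, 14/5)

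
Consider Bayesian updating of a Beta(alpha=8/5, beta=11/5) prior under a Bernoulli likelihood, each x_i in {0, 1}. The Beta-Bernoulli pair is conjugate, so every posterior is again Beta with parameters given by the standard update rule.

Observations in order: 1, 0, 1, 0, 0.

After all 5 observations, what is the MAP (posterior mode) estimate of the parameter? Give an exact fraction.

13/34

obs 1: x=1 → posterior Beta(13/5, 11/5)
obs 2: x=0 → posterior Beta(13/5, 16/5)
obs 3: x=1 → posterior Beta(18/5, 16/5)
obs 4: x=0 → posterior Beta(18/5, 21/5)
obs 5: x=0 → posterior Beta(18/5, 26/5)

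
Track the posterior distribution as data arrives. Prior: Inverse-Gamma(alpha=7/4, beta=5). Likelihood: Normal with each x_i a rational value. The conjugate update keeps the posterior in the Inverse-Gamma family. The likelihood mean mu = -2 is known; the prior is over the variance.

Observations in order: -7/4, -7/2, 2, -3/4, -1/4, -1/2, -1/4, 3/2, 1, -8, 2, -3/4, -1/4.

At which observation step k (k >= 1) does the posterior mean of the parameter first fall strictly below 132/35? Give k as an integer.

obs 1: x=-7/4 → posterior Inverse-Gamma(9/4, 161/32)
obs 2: x=-7/2 → posterior Inverse-Gamma(11/4, 197/32)
obs 3: x=2 → posterior Inverse-Gamma(13/4, 453/32)
obs 4: x=-3/4 → posterior Inverse-Gamma(15/4, 239/16)
obs 5: x=-1/4 → posterior Inverse-Gamma(17/4, 527/32)
obs 6: x=-1/2 → posterior Inverse-Gamma(19/4, 563/32)
obs 7: x=-1/4 → posterior Inverse-Gamma(21/4, 153/8)
obs 8: x=3/2 → posterior Inverse-Gamma(23/4, 101/4)
obs 9: x=1 → posterior Inverse-Gamma(25/4, 119/4)
obs 10: x=-8 → posterior Inverse-Gamma(27/4, 191/4)
obs 11: x=2 → posterior Inverse-Gamma(29/4, 223/4)
obs 12: x=-3/4 → posterior Inverse-Gamma(31/4, 1809/32)
obs 13: x=-1/4 → posterior Inverse-Gamma(33/4, 929/16)

k = 2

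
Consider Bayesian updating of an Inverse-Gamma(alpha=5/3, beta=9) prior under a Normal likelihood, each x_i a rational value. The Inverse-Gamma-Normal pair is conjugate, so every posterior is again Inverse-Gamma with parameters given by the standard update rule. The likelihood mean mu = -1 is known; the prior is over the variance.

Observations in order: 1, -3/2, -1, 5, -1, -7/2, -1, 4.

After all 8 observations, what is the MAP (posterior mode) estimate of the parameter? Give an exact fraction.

537/80

obs 1: x=1 → posterior Inverse-Gamma(13/6, 11)
obs 2: x=-3/2 → posterior Inverse-Gamma(8/3, 89/8)
obs 3: x=-1 → posterior Inverse-Gamma(19/6, 89/8)
obs 4: x=5 → posterior Inverse-Gamma(11/3, 233/8)
obs 5: x=-1 → posterior Inverse-Gamma(25/6, 233/8)
obs 6: x=-7/2 → posterior Inverse-Gamma(14/3, 129/4)
obs 7: x=-1 → posterior Inverse-Gamma(31/6, 129/4)
obs 8: x=4 → posterior Inverse-Gamma(17/3, 179/4)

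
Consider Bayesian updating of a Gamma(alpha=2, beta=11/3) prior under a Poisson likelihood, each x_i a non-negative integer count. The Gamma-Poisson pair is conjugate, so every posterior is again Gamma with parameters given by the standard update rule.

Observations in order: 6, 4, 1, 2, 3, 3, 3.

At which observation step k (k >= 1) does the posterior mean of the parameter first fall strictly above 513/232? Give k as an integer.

k = 7

obs 1: x=6 → posterior Gamma(8, 14/3)
obs 2: x=4 → posterior Gamma(12, 17/3)
obs 3: x=1 → posterior Gamma(13, 20/3)
obs 4: x=2 → posterior Gamma(15, 23/3)
obs 5: x=3 → posterior Gamma(18, 26/3)
obs 6: x=3 → posterior Gamma(21, 29/3)
obs 7: x=3 → posterior Gamma(24, 32/3)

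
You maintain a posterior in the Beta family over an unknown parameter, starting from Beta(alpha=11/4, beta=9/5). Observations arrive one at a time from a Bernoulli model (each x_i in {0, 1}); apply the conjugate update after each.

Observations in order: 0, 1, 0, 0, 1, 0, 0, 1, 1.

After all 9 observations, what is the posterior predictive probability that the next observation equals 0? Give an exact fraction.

obs 1: x=0 → posterior Beta(11/4, 14/5)
obs 2: x=1 → posterior Beta(15/4, 14/5)
obs 3: x=0 → posterior Beta(15/4, 19/5)
obs 4: x=0 → posterior Beta(15/4, 24/5)
obs 5: x=1 → posterior Beta(19/4, 24/5)
obs 6: x=0 → posterior Beta(19/4, 29/5)
obs 7: x=0 → posterior Beta(19/4, 34/5)
obs 8: x=1 → posterior Beta(23/4, 34/5)
obs 9: x=1 → posterior Beta(27/4, 34/5)

136/271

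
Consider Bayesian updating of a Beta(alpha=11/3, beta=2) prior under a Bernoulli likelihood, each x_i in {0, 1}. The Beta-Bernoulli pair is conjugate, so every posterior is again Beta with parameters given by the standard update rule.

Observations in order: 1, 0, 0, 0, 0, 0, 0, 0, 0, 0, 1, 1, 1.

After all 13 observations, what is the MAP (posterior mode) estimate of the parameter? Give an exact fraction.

obs 1: x=1 → posterior Beta(14/3, 2)
obs 2: x=0 → posterior Beta(14/3, 3)
obs 3: x=0 → posterior Beta(14/3, 4)
obs 4: x=0 → posterior Beta(14/3, 5)
obs 5: x=0 → posterior Beta(14/3, 6)
obs 6: x=0 → posterior Beta(14/3, 7)
obs 7: x=0 → posterior Beta(14/3, 8)
obs 8: x=0 → posterior Beta(14/3, 9)
obs 9: x=0 → posterior Beta(14/3, 10)
obs 10: x=0 → posterior Beta(14/3, 11)
obs 11: x=1 → posterior Beta(17/3, 11)
obs 12: x=1 → posterior Beta(20/3, 11)
obs 13: x=1 → posterior Beta(23/3, 11)

2/5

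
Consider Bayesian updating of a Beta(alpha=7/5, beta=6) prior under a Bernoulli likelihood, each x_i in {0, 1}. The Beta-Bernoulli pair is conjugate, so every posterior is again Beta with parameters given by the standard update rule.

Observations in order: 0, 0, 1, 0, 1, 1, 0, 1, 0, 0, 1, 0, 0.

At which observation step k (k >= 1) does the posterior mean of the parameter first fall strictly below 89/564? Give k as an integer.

k = 2

obs 1: x=0 → posterior Beta(7/5, 7)
obs 2: x=0 → posterior Beta(7/5, 8)
obs 3: x=1 → posterior Beta(12/5, 8)
obs 4: x=0 → posterior Beta(12/5, 9)
obs 5: x=1 → posterior Beta(17/5, 9)
obs 6: x=1 → posterior Beta(22/5, 9)
obs 7: x=0 → posterior Beta(22/5, 10)
obs 8: x=1 → posterior Beta(27/5, 10)
obs 9: x=0 → posterior Beta(27/5, 11)
obs 10: x=0 → posterior Beta(27/5, 12)
obs 11: x=1 → posterior Beta(32/5, 12)
obs 12: x=0 → posterior Beta(32/5, 13)
obs 13: x=0 → posterior Beta(32/5, 14)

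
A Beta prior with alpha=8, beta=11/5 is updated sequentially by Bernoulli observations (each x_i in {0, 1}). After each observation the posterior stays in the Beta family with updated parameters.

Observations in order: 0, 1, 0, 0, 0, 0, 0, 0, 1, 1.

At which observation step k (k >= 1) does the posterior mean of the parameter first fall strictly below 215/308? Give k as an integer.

obs 1: x=0 → posterior Beta(8, 16/5)
obs 2: x=1 → posterior Beta(9, 16/5)
obs 3: x=0 → posterior Beta(9, 21/5)
obs 4: x=0 → posterior Beta(9, 26/5)
obs 5: x=0 → posterior Beta(9, 31/5)
obs 6: x=0 → posterior Beta(9, 36/5)
obs 7: x=0 → posterior Beta(9, 41/5)
obs 8: x=0 → posterior Beta(9, 46/5)
obs 9: x=1 → posterior Beta(10, 46/5)
obs 10: x=1 → posterior Beta(11, 46/5)

k = 3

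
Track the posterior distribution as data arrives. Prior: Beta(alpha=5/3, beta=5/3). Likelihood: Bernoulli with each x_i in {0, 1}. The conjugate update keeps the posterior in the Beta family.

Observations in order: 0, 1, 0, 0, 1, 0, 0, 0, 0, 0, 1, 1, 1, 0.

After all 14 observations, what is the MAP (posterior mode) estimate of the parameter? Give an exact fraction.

obs 1: x=0 → posterior Beta(5/3, 8/3)
obs 2: x=1 → posterior Beta(8/3, 8/3)
obs 3: x=0 → posterior Beta(8/3, 11/3)
obs 4: x=0 → posterior Beta(8/3, 14/3)
obs 5: x=1 → posterior Beta(11/3, 14/3)
obs 6: x=0 → posterior Beta(11/3, 17/3)
obs 7: x=0 → posterior Beta(11/3, 20/3)
obs 8: x=0 → posterior Beta(11/3, 23/3)
obs 9: x=0 → posterior Beta(11/3, 26/3)
obs 10: x=0 → posterior Beta(11/3, 29/3)
obs 11: x=1 → posterior Beta(14/3, 29/3)
obs 12: x=1 → posterior Beta(17/3, 29/3)
obs 13: x=1 → posterior Beta(20/3, 29/3)
obs 14: x=0 → posterior Beta(20/3, 32/3)

17/46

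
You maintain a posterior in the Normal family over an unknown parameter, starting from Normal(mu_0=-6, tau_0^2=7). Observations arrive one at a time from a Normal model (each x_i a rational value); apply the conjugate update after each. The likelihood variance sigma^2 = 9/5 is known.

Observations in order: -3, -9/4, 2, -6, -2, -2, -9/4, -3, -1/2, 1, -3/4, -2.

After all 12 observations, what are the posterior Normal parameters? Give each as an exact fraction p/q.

obs 1: x=-3 → posterior Normal(-159/44, 63/44)
obs 2: x=-9/4 → posterior Normal(-951/316, 63/79)
obs 3: x=2 → posterior Normal(-671/456, 21/38)
obs 4: x=-6 → posterior Normal(-1511/596, 63/149)
obs 5: x=-2 → posterior Normal(-1791/736, 63/184)
obs 6: x=-2 → posterior Normal(-2071/876, 21/73)
obs 7: x=-9/4 → posterior Normal(-1193/508, 63/254)
obs 8: x=-3 → posterior Normal(-1403/578, 63/289)
obs 9: x=-1/2 → posterior Normal(-719/324, 7/36)
obs 10: x=1 → posterior Normal(-684/359, 63/359)
obs 11: x=-3/4 → posterior Normal(-2841/1576, 63/394)
obs 12: x=-2 → posterior Normal(-3121/1716, 21/143)

mu_0=-3121/1716, tau_0^2=21/143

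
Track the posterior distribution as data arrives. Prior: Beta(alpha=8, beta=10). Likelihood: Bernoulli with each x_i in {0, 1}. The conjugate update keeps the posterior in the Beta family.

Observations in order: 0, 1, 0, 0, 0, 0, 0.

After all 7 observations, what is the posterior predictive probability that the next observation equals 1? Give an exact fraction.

9/25

obs 1: x=0 → posterior Beta(8, 11)
obs 2: x=1 → posterior Beta(9, 11)
obs 3: x=0 → posterior Beta(9, 12)
obs 4: x=0 → posterior Beta(9, 13)
obs 5: x=0 → posterior Beta(9, 14)
obs 6: x=0 → posterior Beta(9, 15)
obs 7: x=0 → posterior Beta(9, 16)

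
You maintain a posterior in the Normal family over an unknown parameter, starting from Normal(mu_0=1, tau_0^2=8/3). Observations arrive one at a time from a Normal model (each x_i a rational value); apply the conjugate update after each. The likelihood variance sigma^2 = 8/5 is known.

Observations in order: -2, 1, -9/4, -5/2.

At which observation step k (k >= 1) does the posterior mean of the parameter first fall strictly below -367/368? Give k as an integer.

k = 4

obs 1: x=-2 → posterior Normal(-7/8, 1)
obs 2: x=1 → posterior Normal(-2/13, 8/13)
obs 3: x=-9/4 → posterior Normal(-53/72, 4/9)
obs 4: x=-5/2 → posterior Normal(-103/92, 8/23)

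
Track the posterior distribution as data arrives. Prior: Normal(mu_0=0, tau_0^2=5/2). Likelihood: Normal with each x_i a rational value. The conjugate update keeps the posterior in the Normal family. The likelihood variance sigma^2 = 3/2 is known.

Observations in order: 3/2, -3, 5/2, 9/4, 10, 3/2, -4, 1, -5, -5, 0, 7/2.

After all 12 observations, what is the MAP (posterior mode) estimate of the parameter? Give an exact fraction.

5/12

obs 1: x=3/2 → posterior Normal(15/16, 15/16)
obs 2: x=-3 → posterior Normal(-15/26, 15/26)
obs 3: x=5/2 → posterior Normal(5/18, 5/12)
obs 4: x=9/4 → posterior Normal(65/92, 15/46)
obs 5: x=10 → posterior Normal(265/112, 15/56)
obs 6: x=3/2 → posterior Normal(295/132, 5/22)
obs 7: x=-4 → posterior Normal(215/152, 15/76)
obs 8: x=1 → posterior Normal(235/172, 15/86)
obs 9: x=-5 → posterior Normal(45/64, 5/32)
obs 10: x=-5 → posterior Normal(35/212, 15/106)
obs 11: x=0 → posterior Normal(35/232, 15/116)
obs 12: x=7/2 → posterior Normal(5/12, 5/42)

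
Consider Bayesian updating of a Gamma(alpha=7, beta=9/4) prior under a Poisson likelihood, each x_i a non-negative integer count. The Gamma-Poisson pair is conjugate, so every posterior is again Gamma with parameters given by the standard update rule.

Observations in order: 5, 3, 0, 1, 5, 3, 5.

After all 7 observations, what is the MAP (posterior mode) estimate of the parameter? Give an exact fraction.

obs 1: x=5 → posterior Gamma(12, 13/4)
obs 2: x=3 → posterior Gamma(15, 17/4)
obs 3: x=0 → posterior Gamma(15, 21/4)
obs 4: x=1 → posterior Gamma(16, 25/4)
obs 5: x=5 → posterior Gamma(21, 29/4)
obs 6: x=3 → posterior Gamma(24, 33/4)
obs 7: x=5 → posterior Gamma(29, 37/4)

112/37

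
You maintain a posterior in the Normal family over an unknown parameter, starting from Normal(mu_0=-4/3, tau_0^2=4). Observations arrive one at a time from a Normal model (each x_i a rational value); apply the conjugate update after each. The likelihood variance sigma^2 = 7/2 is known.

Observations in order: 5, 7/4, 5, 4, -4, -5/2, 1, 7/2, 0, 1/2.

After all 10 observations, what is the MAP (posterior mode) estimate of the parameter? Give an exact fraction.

314/261

obs 1: x=5 → posterior Normal(92/45, 28/15)
obs 2: x=7/4 → posterior Normal(134/69, 28/23)
obs 3: x=5 → posterior Normal(254/93, 28/31)
obs 4: x=4 → posterior Normal(350/117, 28/39)
obs 5: x=-4 → posterior Normal(254/141, 28/47)
obs 6: x=-5/2 → posterior Normal(194/165, 28/55)
obs 7: x=1 → posterior Normal(218/189, 4/9)
obs 8: x=7/2 → posterior Normal(302/213, 28/71)
obs 9: x=0 → posterior Normal(302/237, 28/79)
obs 10: x=1/2 → posterior Normal(314/261, 28/87)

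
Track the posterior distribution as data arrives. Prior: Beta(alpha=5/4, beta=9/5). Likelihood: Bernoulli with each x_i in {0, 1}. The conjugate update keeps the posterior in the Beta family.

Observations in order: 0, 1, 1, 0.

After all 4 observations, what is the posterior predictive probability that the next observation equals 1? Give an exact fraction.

65/141

obs 1: x=0 → posterior Beta(5/4, 14/5)
obs 2: x=1 → posterior Beta(9/4, 14/5)
obs 3: x=1 → posterior Beta(13/4, 14/5)
obs 4: x=0 → posterior Beta(13/4, 19/5)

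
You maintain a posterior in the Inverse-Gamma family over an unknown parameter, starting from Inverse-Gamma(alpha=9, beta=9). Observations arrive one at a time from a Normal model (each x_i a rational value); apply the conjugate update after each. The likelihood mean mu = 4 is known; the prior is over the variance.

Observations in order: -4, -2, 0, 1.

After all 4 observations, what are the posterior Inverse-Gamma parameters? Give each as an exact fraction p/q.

alpha=11, beta=143/2

obs 1: x=-4 → posterior Inverse-Gamma(19/2, 41)
obs 2: x=-2 → posterior Inverse-Gamma(10, 59)
obs 3: x=0 → posterior Inverse-Gamma(21/2, 67)
obs 4: x=1 → posterior Inverse-Gamma(11, 143/2)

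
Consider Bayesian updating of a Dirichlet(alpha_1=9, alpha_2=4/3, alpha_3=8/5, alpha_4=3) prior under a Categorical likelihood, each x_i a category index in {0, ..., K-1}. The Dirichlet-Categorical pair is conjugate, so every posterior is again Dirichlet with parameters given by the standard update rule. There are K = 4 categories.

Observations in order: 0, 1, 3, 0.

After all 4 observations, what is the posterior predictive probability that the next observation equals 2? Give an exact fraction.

obs 1: x=0 → posterior Dirichlet(10, 4/3, 8/5, 3)
obs 2: x=1 → posterior Dirichlet(10, 7/3, 8/5, 3)
obs 3: x=3 → posterior Dirichlet(10, 7/3, 8/5, 4)
obs 4: x=0 → posterior Dirichlet(11, 7/3, 8/5, 4)

6/71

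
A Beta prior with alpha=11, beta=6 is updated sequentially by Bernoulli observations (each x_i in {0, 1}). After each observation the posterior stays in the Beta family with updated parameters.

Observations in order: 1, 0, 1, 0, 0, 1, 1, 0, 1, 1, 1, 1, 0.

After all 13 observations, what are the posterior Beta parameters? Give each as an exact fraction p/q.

obs 1: x=1 → posterior Beta(12, 6)
obs 2: x=0 → posterior Beta(12, 7)
obs 3: x=1 → posterior Beta(13, 7)
obs 4: x=0 → posterior Beta(13, 8)
obs 5: x=0 → posterior Beta(13, 9)
obs 6: x=1 → posterior Beta(14, 9)
obs 7: x=1 → posterior Beta(15, 9)
obs 8: x=0 → posterior Beta(15, 10)
obs 9: x=1 → posterior Beta(16, 10)
obs 10: x=1 → posterior Beta(17, 10)
obs 11: x=1 → posterior Beta(18, 10)
obs 12: x=1 → posterior Beta(19, 10)
obs 13: x=0 → posterior Beta(19, 11)

alpha=19, beta=11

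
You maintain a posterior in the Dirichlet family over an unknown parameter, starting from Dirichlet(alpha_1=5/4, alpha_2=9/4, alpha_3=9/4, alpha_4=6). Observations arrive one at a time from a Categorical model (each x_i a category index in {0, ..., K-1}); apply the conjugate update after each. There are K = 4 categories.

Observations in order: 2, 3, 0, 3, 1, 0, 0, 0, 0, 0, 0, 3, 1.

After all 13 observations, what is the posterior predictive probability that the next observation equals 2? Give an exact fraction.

obs 1: x=2 → posterior Dirichlet(5/4, 9/4, 13/4, 6)
obs 2: x=3 → posterior Dirichlet(5/4, 9/4, 13/4, 7)
obs 3: x=0 → posterior Dirichlet(9/4, 9/4, 13/4, 7)
obs 4: x=3 → posterior Dirichlet(9/4, 9/4, 13/4, 8)
obs 5: x=1 → posterior Dirichlet(9/4, 13/4, 13/4, 8)
obs 6: x=0 → posterior Dirichlet(13/4, 13/4, 13/4, 8)
obs 7: x=0 → posterior Dirichlet(17/4, 13/4, 13/4, 8)
obs 8: x=0 → posterior Dirichlet(21/4, 13/4, 13/4, 8)
obs 9: x=0 → posterior Dirichlet(25/4, 13/4, 13/4, 8)
obs 10: x=0 → posterior Dirichlet(29/4, 13/4, 13/4, 8)
obs 11: x=0 → posterior Dirichlet(33/4, 13/4, 13/4, 8)
obs 12: x=3 → posterior Dirichlet(33/4, 13/4, 13/4, 9)
obs 13: x=1 → posterior Dirichlet(33/4, 17/4, 13/4, 9)

13/99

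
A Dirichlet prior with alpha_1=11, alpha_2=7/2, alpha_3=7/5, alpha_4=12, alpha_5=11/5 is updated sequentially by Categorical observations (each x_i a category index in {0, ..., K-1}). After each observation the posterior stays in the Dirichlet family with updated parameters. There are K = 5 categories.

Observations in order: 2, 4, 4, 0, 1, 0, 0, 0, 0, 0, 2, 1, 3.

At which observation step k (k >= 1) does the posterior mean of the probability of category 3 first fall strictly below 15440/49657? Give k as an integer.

k = 9

obs 1: x=2 → posterior Dirichlet(11, 7/2, 12/5, 12, 11/5)
obs 2: x=4 → posterior Dirichlet(11, 7/2, 12/5, 12, 16/5)
obs 3: x=4 → posterior Dirichlet(11, 7/2, 12/5, 12, 21/5)
obs 4: x=0 → posterior Dirichlet(12, 7/2, 12/5, 12, 21/5)
obs 5: x=1 → posterior Dirichlet(12, 9/2, 12/5, 12, 21/5)
obs 6: x=0 → posterior Dirichlet(13, 9/2, 12/5, 12, 21/5)
obs 7: x=0 → posterior Dirichlet(14, 9/2, 12/5, 12, 21/5)
obs 8: x=0 → posterior Dirichlet(15, 9/2, 12/5, 12, 21/5)
obs 9: x=0 → posterior Dirichlet(16, 9/2, 12/5, 12, 21/5)
obs 10: x=0 → posterior Dirichlet(17, 9/2, 12/5, 12, 21/5)
obs 11: x=2 → posterior Dirichlet(17, 9/2, 17/5, 12, 21/5)
obs 12: x=1 → posterior Dirichlet(17, 11/2, 17/5, 12, 21/5)
obs 13: x=3 → posterior Dirichlet(17, 11/2, 17/5, 13, 21/5)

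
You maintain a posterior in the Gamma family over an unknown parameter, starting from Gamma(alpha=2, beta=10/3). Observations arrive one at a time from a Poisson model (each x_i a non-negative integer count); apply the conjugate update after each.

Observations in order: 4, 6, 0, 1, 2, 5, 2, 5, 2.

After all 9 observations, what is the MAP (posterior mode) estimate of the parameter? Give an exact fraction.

84/37

obs 1: x=4 → posterior Gamma(6, 13/3)
obs 2: x=6 → posterior Gamma(12, 16/3)
obs 3: x=0 → posterior Gamma(12, 19/3)
obs 4: x=1 → posterior Gamma(13, 22/3)
obs 5: x=2 → posterior Gamma(15, 25/3)
obs 6: x=5 → posterior Gamma(20, 28/3)
obs 7: x=2 → posterior Gamma(22, 31/3)
obs 8: x=5 → posterior Gamma(27, 34/3)
obs 9: x=2 → posterior Gamma(29, 37/3)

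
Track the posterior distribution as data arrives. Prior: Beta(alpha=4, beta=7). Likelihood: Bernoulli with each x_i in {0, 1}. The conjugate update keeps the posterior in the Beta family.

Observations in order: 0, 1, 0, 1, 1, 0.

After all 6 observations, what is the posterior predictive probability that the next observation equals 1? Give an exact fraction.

7/17

obs 1: x=0 → posterior Beta(4, 8)
obs 2: x=1 → posterior Beta(5, 8)
obs 3: x=0 → posterior Beta(5, 9)
obs 4: x=1 → posterior Beta(6, 9)
obs 5: x=1 → posterior Beta(7, 9)
obs 6: x=0 → posterior Beta(7, 10)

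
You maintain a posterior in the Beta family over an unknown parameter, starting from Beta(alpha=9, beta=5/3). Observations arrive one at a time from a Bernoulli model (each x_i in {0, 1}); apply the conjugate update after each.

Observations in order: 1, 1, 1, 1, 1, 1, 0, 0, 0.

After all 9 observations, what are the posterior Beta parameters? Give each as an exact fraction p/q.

obs 1: x=1 → posterior Beta(10, 5/3)
obs 2: x=1 → posterior Beta(11, 5/3)
obs 3: x=1 → posterior Beta(12, 5/3)
obs 4: x=1 → posterior Beta(13, 5/3)
obs 5: x=1 → posterior Beta(14, 5/3)
obs 6: x=1 → posterior Beta(15, 5/3)
obs 7: x=0 → posterior Beta(15, 8/3)
obs 8: x=0 → posterior Beta(15, 11/3)
obs 9: x=0 → posterior Beta(15, 14/3)

alpha=15, beta=14/3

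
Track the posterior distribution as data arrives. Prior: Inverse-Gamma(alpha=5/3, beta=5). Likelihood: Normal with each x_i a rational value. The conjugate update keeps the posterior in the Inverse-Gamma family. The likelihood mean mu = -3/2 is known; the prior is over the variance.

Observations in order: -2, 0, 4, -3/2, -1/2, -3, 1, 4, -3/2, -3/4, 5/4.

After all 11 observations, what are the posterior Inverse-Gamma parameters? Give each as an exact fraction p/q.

obs 1: x=-2 → posterior Inverse-Gamma(13/6, 41/8)
obs 2: x=0 → posterior Inverse-Gamma(8/3, 25/4)
obs 3: x=4 → posterior Inverse-Gamma(19/6, 171/8)
obs 4: x=-3/2 → posterior Inverse-Gamma(11/3, 171/8)
obs 5: x=-1/2 → posterior Inverse-Gamma(25/6, 175/8)
obs 6: x=-3 → posterior Inverse-Gamma(14/3, 23)
obs 7: x=1 → posterior Inverse-Gamma(31/6, 209/8)
obs 8: x=4 → posterior Inverse-Gamma(17/3, 165/4)
obs 9: x=-3/2 → posterior Inverse-Gamma(37/6, 165/4)
obs 10: x=-3/4 → posterior Inverse-Gamma(20/3, 1329/32)
obs 11: x=5/4 → posterior Inverse-Gamma(43/6, 725/16)

alpha=43/6, beta=725/16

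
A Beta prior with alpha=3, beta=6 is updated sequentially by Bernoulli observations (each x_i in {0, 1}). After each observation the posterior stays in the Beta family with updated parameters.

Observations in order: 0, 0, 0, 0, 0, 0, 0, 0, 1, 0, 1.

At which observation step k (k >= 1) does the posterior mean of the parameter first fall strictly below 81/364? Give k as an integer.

k = 5

obs 1: x=0 → posterior Beta(3, 7)
obs 2: x=0 → posterior Beta(3, 8)
obs 3: x=0 → posterior Beta(3, 9)
obs 4: x=0 → posterior Beta(3, 10)
obs 5: x=0 → posterior Beta(3, 11)
obs 6: x=0 → posterior Beta(3, 12)
obs 7: x=0 → posterior Beta(3, 13)
obs 8: x=0 → posterior Beta(3, 14)
obs 9: x=1 → posterior Beta(4, 14)
obs 10: x=0 → posterior Beta(4, 15)
obs 11: x=1 → posterior Beta(5, 15)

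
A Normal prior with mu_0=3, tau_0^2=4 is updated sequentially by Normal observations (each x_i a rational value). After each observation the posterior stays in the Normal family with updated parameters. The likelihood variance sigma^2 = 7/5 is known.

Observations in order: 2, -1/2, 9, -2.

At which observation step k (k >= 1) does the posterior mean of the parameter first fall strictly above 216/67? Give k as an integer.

obs 1: x=2 → posterior Normal(61/27, 28/27)
obs 2: x=-1/2 → posterior Normal(51/47, 28/47)
obs 3: x=9 → posterior Normal(231/67, 28/67)
obs 4: x=-2 → posterior Normal(191/87, 28/87)

k = 3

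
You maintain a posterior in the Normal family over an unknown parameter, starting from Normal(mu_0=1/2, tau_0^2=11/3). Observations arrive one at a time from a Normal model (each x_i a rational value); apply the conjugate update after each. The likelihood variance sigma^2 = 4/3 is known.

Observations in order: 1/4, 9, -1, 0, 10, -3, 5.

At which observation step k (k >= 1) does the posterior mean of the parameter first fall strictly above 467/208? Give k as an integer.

k = 2

obs 1: x=1/4 → posterior Normal(19/60, 44/45)
obs 2: x=9 → posterior Normal(415/104, 22/39)
obs 3: x=-1 → posterior Normal(371/148, 44/111)
obs 4: x=0 → posterior Normal(371/192, 11/36)
obs 5: x=10 → posterior Normal(811/236, 44/177)
obs 6: x=-3 → posterior Normal(97/40, 22/105)
obs 7: x=5 → posterior Normal(899/324, 44/243)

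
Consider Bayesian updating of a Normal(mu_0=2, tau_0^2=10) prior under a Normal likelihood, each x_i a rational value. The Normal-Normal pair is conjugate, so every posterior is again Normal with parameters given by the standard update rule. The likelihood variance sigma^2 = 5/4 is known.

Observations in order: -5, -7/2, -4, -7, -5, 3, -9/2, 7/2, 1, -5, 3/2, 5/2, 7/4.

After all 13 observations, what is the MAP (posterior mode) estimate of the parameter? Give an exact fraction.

obs 1: x=-5 → posterior Normal(-38/9, 10/9)
obs 2: x=-7/2 → posterior Normal(-66/17, 10/17)
obs 3: x=-4 → posterior Normal(-98/25, 2/5)
obs 4: x=-7 → posterior Normal(-14/3, 10/33)
obs 5: x=-5 → posterior Normal(-194/41, 10/41)
obs 6: x=3 → posterior Normal(-170/49, 10/49)
obs 7: x=-9/2 → posterior Normal(-206/57, 10/57)
obs 8: x=7/2 → posterior Normal(-178/65, 2/13)
obs 9: x=1 → posterior Normal(-170/73, 10/73)
obs 10: x=-5 → posterior Normal(-70/27, 10/81)
obs 11: x=3/2 → posterior Normal(-198/89, 10/89)
obs 12: x=5/2 → posterior Normal(-178/97, 10/97)
obs 13: x=7/4 → posterior Normal(-164/105, 2/21)

-164/105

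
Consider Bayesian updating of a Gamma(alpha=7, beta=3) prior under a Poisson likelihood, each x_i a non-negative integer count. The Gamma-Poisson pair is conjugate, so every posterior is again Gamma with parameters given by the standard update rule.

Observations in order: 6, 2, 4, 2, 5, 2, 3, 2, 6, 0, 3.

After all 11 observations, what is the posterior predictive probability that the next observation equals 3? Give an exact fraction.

obs 1: x=6 → posterior Gamma(13, 4)
obs 2: x=2 → posterior Gamma(15, 5)
obs 3: x=4 → posterior Gamma(19, 6)
obs 4: x=2 → posterior Gamma(21, 7)
obs 5: x=5 → posterior Gamma(26, 8)
obs 6: x=2 → posterior Gamma(28, 9)
obs 7: x=3 → posterior Gamma(31, 10)
obs 8: x=2 → posterior Gamma(33, 11)
obs 9: x=6 → posterior Gamma(39, 12)
obs 10: x=0 → posterior Gamma(39, 13)
obs 11: x=3 → posterior Gamma(42, 14)

18171746537158175956491794097110603521744985258983424/83966617312138217205387036301544867455959320068359375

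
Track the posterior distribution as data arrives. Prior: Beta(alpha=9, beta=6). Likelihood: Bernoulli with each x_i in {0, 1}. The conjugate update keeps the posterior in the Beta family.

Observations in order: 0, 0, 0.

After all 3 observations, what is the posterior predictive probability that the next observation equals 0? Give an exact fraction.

obs 1: x=0 → posterior Beta(9, 7)
obs 2: x=0 → posterior Beta(9, 8)
obs 3: x=0 → posterior Beta(9, 9)

1/2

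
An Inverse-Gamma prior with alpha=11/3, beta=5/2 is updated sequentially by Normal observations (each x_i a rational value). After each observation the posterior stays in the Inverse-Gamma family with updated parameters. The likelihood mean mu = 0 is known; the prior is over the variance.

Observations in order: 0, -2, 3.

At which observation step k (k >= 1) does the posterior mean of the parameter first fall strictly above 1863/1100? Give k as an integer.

obs 1: x=0 → posterior Inverse-Gamma(25/6, 5/2)
obs 2: x=-2 → posterior Inverse-Gamma(14/3, 9/2)
obs 3: x=3 → posterior Inverse-Gamma(31/6, 9)

k = 3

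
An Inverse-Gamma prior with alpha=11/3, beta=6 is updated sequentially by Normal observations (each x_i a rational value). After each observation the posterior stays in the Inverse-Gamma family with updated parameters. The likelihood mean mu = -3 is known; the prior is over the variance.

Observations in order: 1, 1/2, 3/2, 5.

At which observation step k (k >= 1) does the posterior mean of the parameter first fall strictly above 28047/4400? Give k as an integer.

obs 1: x=1 → posterior Inverse-Gamma(25/6, 14)
obs 2: x=1/2 → posterior Inverse-Gamma(14/3, 161/8)
obs 3: x=3/2 → posterior Inverse-Gamma(31/6, 121/4)
obs 4: x=5 → posterior Inverse-Gamma(17/3, 249/4)

k = 3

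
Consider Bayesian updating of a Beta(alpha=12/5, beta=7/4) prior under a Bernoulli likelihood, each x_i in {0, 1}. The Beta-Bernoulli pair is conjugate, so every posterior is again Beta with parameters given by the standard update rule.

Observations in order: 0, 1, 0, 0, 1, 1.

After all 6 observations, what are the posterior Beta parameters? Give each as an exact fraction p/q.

obs 1: x=0 → posterior Beta(12/5, 11/4)
obs 2: x=1 → posterior Beta(17/5, 11/4)
obs 3: x=0 → posterior Beta(17/5, 15/4)
obs 4: x=0 → posterior Beta(17/5, 19/4)
obs 5: x=1 → posterior Beta(22/5, 19/4)
obs 6: x=1 → posterior Beta(27/5, 19/4)

alpha=27/5, beta=19/4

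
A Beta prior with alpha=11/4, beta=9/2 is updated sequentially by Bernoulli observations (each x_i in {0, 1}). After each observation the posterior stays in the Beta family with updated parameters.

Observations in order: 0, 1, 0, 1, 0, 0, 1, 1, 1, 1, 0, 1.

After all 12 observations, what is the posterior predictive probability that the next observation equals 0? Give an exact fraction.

38/77

obs 1: x=0 → posterior Beta(11/4, 11/2)
obs 2: x=1 → posterior Beta(15/4, 11/2)
obs 3: x=0 → posterior Beta(15/4, 13/2)
obs 4: x=1 → posterior Beta(19/4, 13/2)
obs 5: x=0 → posterior Beta(19/4, 15/2)
obs 6: x=0 → posterior Beta(19/4, 17/2)
obs 7: x=1 → posterior Beta(23/4, 17/2)
obs 8: x=1 → posterior Beta(27/4, 17/2)
obs 9: x=1 → posterior Beta(31/4, 17/2)
obs 10: x=1 → posterior Beta(35/4, 17/2)
obs 11: x=0 → posterior Beta(35/4, 19/2)
obs 12: x=1 → posterior Beta(39/4, 19/2)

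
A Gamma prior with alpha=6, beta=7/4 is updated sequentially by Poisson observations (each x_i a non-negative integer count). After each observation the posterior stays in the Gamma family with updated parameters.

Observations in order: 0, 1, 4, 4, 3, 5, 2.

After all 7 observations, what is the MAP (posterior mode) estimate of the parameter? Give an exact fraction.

96/35

obs 1: x=0 → posterior Gamma(6, 11/4)
obs 2: x=1 → posterior Gamma(7, 15/4)
obs 3: x=4 → posterior Gamma(11, 19/4)
obs 4: x=4 → posterior Gamma(15, 23/4)
obs 5: x=3 → posterior Gamma(18, 27/4)
obs 6: x=5 → posterior Gamma(23, 31/4)
obs 7: x=2 → posterior Gamma(25, 35/4)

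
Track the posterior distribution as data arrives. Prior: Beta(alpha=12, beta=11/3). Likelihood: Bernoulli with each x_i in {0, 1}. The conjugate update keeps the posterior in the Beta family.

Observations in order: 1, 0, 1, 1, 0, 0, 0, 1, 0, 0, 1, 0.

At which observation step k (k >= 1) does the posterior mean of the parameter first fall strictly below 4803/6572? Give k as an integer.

k = 5

obs 1: x=1 → posterior Beta(13, 11/3)
obs 2: x=0 → posterior Beta(13, 14/3)
obs 3: x=1 → posterior Beta(14, 14/3)
obs 4: x=1 → posterior Beta(15, 14/3)
obs 5: x=0 → posterior Beta(15, 17/3)
obs 6: x=0 → posterior Beta(15, 20/3)
obs 7: x=0 → posterior Beta(15, 23/3)
obs 8: x=1 → posterior Beta(16, 23/3)
obs 9: x=0 → posterior Beta(16, 26/3)
obs 10: x=0 → posterior Beta(16, 29/3)
obs 11: x=1 → posterior Beta(17, 29/3)
obs 12: x=0 → posterior Beta(17, 32/3)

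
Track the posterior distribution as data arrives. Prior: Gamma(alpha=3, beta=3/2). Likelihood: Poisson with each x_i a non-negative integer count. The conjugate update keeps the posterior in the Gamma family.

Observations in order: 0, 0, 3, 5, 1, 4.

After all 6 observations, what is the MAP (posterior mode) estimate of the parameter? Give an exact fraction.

2

obs 1: x=0 → posterior Gamma(3, 5/2)
obs 2: x=0 → posterior Gamma(3, 7/2)
obs 3: x=3 → posterior Gamma(6, 9/2)
obs 4: x=5 → posterior Gamma(11, 11/2)
obs 5: x=1 → posterior Gamma(12, 13/2)
obs 6: x=4 → posterior Gamma(16, 15/2)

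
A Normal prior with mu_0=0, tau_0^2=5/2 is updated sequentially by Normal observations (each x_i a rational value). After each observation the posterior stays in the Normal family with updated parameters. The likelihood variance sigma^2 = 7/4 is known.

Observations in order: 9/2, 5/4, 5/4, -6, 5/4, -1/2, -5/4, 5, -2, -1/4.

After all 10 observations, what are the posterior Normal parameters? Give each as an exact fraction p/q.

obs 1: x=9/2 → posterior Normal(45/17, 35/34)
obs 2: x=5/4 → posterior Normal(115/54, 35/54)
obs 3: x=5/4 → posterior Normal(70/37, 35/74)
obs 4: x=-6 → posterior Normal(10/47, 35/94)
obs 5: x=5/4 → posterior Normal(15/38, 35/114)
obs 6: x=-1/2 → posterior Normal(35/134, 35/134)
obs 7: x=-5/4 → posterior Normal(5/77, 5/22)
obs 8: x=5 → posterior Normal(55/87, 35/174)
obs 9: x=-2 → posterior Normal(35/97, 35/194)
obs 10: x=-1/4 → posterior Normal(65/214, 35/214)

mu_0=65/214, tau_0^2=35/214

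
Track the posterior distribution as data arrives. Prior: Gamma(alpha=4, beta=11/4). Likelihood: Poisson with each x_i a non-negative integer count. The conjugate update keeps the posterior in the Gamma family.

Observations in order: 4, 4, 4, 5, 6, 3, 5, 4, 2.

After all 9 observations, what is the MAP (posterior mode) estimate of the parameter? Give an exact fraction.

obs 1: x=4 → posterior Gamma(8, 15/4)
obs 2: x=4 → posterior Gamma(12, 19/4)
obs 3: x=4 → posterior Gamma(16, 23/4)
obs 4: x=5 → posterior Gamma(21, 27/4)
obs 5: x=6 → posterior Gamma(27, 31/4)
obs 6: x=3 → posterior Gamma(30, 35/4)
obs 7: x=5 → posterior Gamma(35, 39/4)
obs 8: x=4 → posterior Gamma(39, 43/4)
obs 9: x=2 → posterior Gamma(41, 47/4)

160/47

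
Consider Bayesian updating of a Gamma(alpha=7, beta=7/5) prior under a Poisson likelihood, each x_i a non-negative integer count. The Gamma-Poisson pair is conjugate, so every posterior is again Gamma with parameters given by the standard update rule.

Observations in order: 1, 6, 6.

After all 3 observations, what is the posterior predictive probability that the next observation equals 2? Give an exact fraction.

1234501622701207077363908608000/10301051460877537453973547267843

obs 1: x=1 → posterior Gamma(8, 12/5)
obs 2: x=6 → posterior Gamma(14, 17/5)
obs 3: x=6 → posterior Gamma(20, 22/5)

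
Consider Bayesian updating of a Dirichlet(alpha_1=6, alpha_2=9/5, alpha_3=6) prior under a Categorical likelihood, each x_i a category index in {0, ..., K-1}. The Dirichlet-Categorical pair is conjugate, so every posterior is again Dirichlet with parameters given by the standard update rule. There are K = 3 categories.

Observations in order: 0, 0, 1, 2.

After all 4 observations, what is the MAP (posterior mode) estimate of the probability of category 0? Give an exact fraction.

35/74

obs 1: x=0 → posterior Dirichlet(7, 9/5, 6)
obs 2: x=0 → posterior Dirichlet(8, 9/5, 6)
obs 3: x=1 → posterior Dirichlet(8, 14/5, 6)
obs 4: x=2 → posterior Dirichlet(8, 14/5, 7)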